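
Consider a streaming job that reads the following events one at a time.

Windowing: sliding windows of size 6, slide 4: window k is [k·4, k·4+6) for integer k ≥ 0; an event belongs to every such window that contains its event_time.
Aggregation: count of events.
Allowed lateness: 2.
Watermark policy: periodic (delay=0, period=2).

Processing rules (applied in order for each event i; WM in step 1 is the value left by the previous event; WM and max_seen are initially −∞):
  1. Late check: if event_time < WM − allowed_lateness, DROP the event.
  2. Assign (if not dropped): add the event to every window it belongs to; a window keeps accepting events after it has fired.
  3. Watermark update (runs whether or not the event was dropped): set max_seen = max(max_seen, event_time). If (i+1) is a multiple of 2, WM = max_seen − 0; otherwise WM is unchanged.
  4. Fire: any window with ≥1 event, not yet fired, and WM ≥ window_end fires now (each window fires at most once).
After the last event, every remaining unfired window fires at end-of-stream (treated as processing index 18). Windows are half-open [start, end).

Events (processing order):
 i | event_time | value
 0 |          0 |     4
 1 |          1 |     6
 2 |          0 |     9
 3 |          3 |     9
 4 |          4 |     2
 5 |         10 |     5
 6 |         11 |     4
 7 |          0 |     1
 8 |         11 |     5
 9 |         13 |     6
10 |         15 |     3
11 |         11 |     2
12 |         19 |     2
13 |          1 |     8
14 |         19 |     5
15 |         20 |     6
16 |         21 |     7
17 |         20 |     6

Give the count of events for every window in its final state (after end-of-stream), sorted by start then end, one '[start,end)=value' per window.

i=0 t=0 v=4: → [0,6); WM=−∞
i=1 t=1 v=6: → [0,6); WM=1
i=2 t=0 v=9: → [0,6); WM=1
i=3 t=3 v=9: → [0,6); WM=3
i=4 t=4 v=2: → [4,10),[0,6); WM=3
i=5 t=10 v=5: → [8,14); WM=10; [0,6) fires=5 [4,10) fires=1
i=6 t=11 v=4: → [8,14); WM=10
i=7 t=0 v=1: DROP (t<10-2); WM=11
i=8 t=11 v=5: → [8,14); WM=11
i=9 t=13 v=6: → [12,18),[8,14); WM=13
i=10 t=15 v=3: → [12,18); WM=13
i=11 t=11 v=2: → [8,14); WM=15; [8,14) fires=5
i=12 t=19 v=2: → [16,22); WM=15
i=13 t=1 v=8: DROP (t<15-2); WM=19; [12,18) fires=2
i=14 t=19 v=5: → [16,22); WM=19
i=15 t=20 v=6: → [20,26),[16,22); WM=20
i=16 t=21 v=7: → [20,26),[16,22); WM=20
i=17 t=20 v=6: → [20,26),[16,22); WM=21

[0,6)=5 [4,10)=1 [8,14)=5 [12,18)=2 [16,22)=5 [20,26)=3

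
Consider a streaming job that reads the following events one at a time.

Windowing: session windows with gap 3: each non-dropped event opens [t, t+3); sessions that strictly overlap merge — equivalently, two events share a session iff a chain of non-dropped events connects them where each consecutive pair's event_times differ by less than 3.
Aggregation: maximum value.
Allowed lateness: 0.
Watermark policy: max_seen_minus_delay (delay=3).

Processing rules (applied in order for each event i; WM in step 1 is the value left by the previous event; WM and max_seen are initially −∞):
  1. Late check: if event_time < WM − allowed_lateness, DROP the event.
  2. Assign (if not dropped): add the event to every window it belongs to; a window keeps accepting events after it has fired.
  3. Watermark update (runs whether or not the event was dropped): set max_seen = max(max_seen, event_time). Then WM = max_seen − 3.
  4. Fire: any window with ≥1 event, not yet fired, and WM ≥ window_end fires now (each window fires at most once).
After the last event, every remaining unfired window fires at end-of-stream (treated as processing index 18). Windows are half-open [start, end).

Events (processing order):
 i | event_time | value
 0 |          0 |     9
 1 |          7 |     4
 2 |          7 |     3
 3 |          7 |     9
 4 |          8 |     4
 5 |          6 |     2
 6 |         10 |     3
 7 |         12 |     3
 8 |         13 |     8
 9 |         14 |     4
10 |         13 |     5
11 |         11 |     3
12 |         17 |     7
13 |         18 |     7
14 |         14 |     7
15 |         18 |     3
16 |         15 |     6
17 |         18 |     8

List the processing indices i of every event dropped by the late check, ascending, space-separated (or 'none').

i=0 t=0 v=9: → [0,3); WM=-3
i=1 t=7 v=4: → [7,10); WM=4
i=2 t=7 v=3: → [7,10); WM=4
i=3 t=7 v=9: → [7,10); WM=4
i=4 t=8 v=4: → [7,11); WM=5
i=5 t=6 v=2: → [6,11); WM=5
i=6 t=10 v=3: → [6,13); WM=7
i=7 t=12 v=3: → [6,15); WM=9
i=8 t=13 v=8: → [6,16); WM=10
i=9 t=14 v=4: → [6,17); WM=11
i=10 t=13 v=5: → [6,17); WM=11
i=11 t=11 v=3: → [6,17); WM=11
i=12 t=17 v=7: → [17,20); WM=14
i=13 t=18 v=7: → [17,21); WM=15
i=14 t=14 v=7: DROP (t<15-0); WM=15
i=15 t=18 v=3: → [17,21); WM=15
i=16 t=15 v=6: → [6,21); WM=15
i=17 t=18 v=8: → [6,21); WM=15

14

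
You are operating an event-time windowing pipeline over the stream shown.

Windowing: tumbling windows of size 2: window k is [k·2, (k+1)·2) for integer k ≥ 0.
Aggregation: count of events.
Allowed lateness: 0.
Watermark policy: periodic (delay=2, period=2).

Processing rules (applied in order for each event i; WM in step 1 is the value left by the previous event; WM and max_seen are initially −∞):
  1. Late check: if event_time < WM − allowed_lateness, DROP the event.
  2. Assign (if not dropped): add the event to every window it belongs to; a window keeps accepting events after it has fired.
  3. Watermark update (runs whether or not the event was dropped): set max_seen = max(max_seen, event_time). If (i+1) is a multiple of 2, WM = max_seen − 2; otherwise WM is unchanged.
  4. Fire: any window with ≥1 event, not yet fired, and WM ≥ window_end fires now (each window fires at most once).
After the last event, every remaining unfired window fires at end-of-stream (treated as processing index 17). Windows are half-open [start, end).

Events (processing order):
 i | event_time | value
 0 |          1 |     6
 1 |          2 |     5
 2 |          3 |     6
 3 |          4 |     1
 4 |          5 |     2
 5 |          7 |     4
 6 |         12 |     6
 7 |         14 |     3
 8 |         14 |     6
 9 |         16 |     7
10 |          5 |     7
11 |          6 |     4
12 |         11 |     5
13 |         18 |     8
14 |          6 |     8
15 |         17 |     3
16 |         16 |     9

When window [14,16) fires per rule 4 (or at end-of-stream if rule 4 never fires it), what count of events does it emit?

2

i=0 t=1 v=6: → [0,2); WM=−∞
i=1 t=2 v=5: → [2,4); WM=0
i=2 t=3 v=6: → [2,4); WM=0
i=3 t=4 v=1: → [4,6); WM=2; [0,2) fires=1
i=4 t=5 v=2: → [4,6); WM=2
i=5 t=7 v=4: → [6,8); WM=5; [2,4) fires=2
i=6 t=12 v=6: → [12,14); WM=5
i=7 t=14 v=3: → [14,16); WM=12; [4,6) fires=2 [6,8) fires=1
i=8 t=14 v=6: → [14,16); WM=12
i=9 t=16 v=7: → [16,18); WM=14; [12,14) fires=1
i=10 t=5 v=7: DROP (t<14-0); WM=14
i=11 t=6 v=4: DROP (t<14-0); WM=14
i=12 t=11 v=5: DROP (t<14-0); WM=14
i=13 t=18 v=8: → [18,20); WM=16; [14,16) fires=2
i=14 t=6 v=8: DROP (t<16-0); WM=16
i=15 t=17 v=3: → [16,18); WM=16
i=16 t=16 v=9: → [16,18); WM=16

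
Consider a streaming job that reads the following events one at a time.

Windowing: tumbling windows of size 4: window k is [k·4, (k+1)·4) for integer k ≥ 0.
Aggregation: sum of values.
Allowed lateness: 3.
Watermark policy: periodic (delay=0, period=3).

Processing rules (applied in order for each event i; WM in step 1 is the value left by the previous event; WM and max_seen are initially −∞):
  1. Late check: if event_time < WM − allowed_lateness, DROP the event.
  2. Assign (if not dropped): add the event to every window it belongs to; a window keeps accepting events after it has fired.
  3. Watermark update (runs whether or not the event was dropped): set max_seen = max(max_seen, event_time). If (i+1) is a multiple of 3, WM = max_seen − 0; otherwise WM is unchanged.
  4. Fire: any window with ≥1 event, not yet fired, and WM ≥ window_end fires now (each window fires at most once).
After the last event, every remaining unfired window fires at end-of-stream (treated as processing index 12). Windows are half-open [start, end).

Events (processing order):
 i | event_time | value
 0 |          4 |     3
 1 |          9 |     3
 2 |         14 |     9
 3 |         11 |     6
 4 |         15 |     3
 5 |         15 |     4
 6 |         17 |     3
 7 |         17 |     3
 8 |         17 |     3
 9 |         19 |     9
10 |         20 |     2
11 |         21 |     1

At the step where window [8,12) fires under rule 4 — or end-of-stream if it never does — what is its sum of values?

i=0 t=4 v=3: → [4,8); WM=−∞
i=1 t=9 v=3: → [8,12); WM=−∞
i=2 t=14 v=9: → [12,16); WM=14; [4,8) fires=3 [8,12) fires=3
i=3 t=11 v=6: → [8,12); WM=14
i=4 t=15 v=3: → [12,16); WM=14
i=5 t=15 v=4: → [12,16); WM=15
i=6 t=17 v=3: → [16,20); WM=15
i=7 t=17 v=3: → [16,20); WM=15
i=8 t=17 v=3: → [16,20); WM=17; [12,16) fires=16
i=9 t=19 v=9: → [16,20); WM=17
i=10 t=20 v=2: → [20,24); WM=17
i=11 t=21 v=1: → [20,24); WM=21; [16,20) fires=18

3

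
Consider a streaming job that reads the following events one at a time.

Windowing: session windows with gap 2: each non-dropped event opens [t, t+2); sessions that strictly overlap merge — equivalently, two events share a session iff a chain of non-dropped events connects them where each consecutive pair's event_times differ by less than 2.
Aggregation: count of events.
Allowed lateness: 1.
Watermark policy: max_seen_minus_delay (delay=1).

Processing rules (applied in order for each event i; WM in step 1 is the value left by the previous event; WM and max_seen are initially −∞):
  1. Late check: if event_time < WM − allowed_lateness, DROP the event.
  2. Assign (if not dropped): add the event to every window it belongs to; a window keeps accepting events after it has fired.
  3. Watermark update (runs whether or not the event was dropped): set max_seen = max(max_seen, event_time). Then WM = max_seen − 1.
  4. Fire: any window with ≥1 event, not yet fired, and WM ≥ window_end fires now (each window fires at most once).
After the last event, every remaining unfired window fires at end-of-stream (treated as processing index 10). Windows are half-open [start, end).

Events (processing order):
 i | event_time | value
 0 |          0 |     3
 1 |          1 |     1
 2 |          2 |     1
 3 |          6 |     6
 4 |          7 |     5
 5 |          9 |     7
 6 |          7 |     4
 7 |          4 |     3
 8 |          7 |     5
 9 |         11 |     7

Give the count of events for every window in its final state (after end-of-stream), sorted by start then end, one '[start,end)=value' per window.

i=0 t=0 v=3: → [0,2); WM=-1
i=1 t=1 v=1: → [0,3); WM=0
i=2 t=2 v=1: → [0,4); WM=1
i=3 t=6 v=6: → [6,8); WM=5
i=4 t=7 v=5: → [6,9); WM=6
i=5 t=9 v=7: → [9,11); WM=8
i=6 t=7 v=4: → [6,9); WM=8
i=7 t=4 v=3: DROP (t<8-1); WM=8
i=8 t=7 v=5: → [6,9); WM=8
i=9 t=11 v=7: → [11,13); WM=10

[0,4)=3 [6,9)=4 [9,11)=1 [11,13)=1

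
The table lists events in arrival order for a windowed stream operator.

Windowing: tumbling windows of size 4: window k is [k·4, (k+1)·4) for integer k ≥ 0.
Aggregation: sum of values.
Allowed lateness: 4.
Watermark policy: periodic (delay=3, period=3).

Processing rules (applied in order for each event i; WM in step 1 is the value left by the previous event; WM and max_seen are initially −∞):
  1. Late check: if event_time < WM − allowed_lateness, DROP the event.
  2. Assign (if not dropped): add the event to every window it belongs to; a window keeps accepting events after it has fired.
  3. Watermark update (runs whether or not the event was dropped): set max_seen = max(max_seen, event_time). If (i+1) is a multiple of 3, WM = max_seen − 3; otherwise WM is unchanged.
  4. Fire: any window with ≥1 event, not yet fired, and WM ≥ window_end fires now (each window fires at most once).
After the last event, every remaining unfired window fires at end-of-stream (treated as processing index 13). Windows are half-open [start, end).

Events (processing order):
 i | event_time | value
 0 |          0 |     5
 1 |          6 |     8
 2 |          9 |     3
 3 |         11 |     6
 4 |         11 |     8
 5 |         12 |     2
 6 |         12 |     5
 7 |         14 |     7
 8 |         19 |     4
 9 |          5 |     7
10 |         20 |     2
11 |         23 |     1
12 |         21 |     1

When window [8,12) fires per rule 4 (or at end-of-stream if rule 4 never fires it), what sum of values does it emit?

17

i=0 t=0 v=5: → [0,4); WM=−∞
i=1 t=6 v=8: → [4,8); WM=−∞
i=2 t=9 v=3: → [8,12); WM=6; [0,4) fires=5
i=3 t=11 v=6: → [8,12); WM=6
i=4 t=11 v=8: → [8,12); WM=6
i=5 t=12 v=2: → [12,16); WM=9; [4,8) fires=8
i=6 t=12 v=5: → [12,16); WM=9
i=7 t=14 v=7: → [12,16); WM=9
i=8 t=19 v=4: → [16,20); WM=16; [8,12) fires=17 [12,16) fires=14
i=9 t=5 v=7: DROP (t<16-4); WM=16
i=10 t=20 v=2: → [20,24); WM=16
i=11 t=23 v=1: → [20,24); WM=20; [16,20) fires=4
i=12 t=21 v=1: → [20,24); WM=20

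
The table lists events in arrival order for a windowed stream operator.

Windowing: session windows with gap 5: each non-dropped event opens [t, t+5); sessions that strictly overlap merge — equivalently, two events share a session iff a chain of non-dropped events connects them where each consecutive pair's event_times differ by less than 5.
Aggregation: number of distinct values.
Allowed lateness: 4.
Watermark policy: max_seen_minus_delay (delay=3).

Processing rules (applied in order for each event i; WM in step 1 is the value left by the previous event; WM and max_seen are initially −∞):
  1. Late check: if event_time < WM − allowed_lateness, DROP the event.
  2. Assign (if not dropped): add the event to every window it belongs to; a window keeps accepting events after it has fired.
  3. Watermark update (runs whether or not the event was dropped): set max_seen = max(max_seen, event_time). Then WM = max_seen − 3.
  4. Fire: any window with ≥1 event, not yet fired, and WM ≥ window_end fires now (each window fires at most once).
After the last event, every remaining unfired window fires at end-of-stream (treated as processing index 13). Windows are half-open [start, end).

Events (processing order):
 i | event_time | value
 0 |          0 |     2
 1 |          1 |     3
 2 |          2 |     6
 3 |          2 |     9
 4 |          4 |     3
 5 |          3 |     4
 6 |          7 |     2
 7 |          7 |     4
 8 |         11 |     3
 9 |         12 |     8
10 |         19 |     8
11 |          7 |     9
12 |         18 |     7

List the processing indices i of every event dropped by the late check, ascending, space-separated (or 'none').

11

i=0 t=0 v=2: → [0,5); WM=-3
i=1 t=1 v=3: → [0,6); WM=-2
i=2 t=2 v=6: → [0,7); WM=-1
i=3 t=2 v=9: → [0,7); WM=-1
i=4 t=4 v=3: → [0,9); WM=1
i=5 t=3 v=4: → [0,9); WM=1
i=6 t=7 v=2: → [0,12); WM=4
i=7 t=7 v=4: → [0,12); WM=4
i=8 t=11 v=3: → [0,16); WM=8
i=9 t=12 v=8: → [0,17); WM=9
i=10 t=19 v=8: → [19,24); WM=16
i=11 t=7 v=9: DROP (t<16-4); WM=16
i=12 t=18 v=7: → [18,24); WM=16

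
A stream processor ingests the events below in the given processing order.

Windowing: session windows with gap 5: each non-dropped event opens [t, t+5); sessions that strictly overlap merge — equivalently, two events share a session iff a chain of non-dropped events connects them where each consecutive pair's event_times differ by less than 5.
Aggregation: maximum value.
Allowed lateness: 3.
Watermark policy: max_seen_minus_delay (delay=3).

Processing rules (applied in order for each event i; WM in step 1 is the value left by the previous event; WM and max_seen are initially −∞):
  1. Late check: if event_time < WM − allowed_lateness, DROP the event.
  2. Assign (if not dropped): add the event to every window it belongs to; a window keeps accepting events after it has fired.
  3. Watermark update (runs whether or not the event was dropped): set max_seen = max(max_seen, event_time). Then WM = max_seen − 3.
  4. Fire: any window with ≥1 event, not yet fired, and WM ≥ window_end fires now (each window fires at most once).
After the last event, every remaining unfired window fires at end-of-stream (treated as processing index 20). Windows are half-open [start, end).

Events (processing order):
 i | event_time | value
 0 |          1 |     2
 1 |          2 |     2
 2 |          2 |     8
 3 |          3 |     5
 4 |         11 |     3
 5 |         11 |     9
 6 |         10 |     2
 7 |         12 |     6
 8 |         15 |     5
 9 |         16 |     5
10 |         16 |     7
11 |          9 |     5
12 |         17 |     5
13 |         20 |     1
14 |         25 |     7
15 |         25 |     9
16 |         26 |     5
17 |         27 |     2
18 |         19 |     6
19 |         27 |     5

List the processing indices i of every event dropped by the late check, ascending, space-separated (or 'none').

11 18

i=0 t=1 v=2: → [1,6); WM=-2
i=1 t=2 v=2: → [1,7); WM=-1
i=2 t=2 v=8: → [1,7); WM=-1
i=3 t=3 v=5: → [1,8); WM=0
i=4 t=11 v=3: → [11,16); WM=8
i=5 t=11 v=9: → [11,16); WM=8
i=6 t=10 v=2: → [10,16); WM=8
i=7 t=12 v=6: → [10,17); WM=9
i=8 t=15 v=5: → [10,20); WM=12
i=9 t=16 v=5: → [10,21); WM=13
i=10 t=16 v=7: → [10,21); WM=13
i=11 t=9 v=5: DROP (t<13-3); WM=13
i=12 t=17 v=5: → [10,22); WM=14
i=13 t=20 v=1: → [10,25); WM=17
i=14 t=25 v=7: → [25,30); WM=22
i=15 t=25 v=9: → [25,30); WM=22
i=16 t=26 v=5: → [25,31); WM=23
i=17 t=27 v=2: → [25,32); WM=24
i=18 t=19 v=6: DROP (t<24-3); WM=24
i=19 t=27 v=5: → [25,32); WM=24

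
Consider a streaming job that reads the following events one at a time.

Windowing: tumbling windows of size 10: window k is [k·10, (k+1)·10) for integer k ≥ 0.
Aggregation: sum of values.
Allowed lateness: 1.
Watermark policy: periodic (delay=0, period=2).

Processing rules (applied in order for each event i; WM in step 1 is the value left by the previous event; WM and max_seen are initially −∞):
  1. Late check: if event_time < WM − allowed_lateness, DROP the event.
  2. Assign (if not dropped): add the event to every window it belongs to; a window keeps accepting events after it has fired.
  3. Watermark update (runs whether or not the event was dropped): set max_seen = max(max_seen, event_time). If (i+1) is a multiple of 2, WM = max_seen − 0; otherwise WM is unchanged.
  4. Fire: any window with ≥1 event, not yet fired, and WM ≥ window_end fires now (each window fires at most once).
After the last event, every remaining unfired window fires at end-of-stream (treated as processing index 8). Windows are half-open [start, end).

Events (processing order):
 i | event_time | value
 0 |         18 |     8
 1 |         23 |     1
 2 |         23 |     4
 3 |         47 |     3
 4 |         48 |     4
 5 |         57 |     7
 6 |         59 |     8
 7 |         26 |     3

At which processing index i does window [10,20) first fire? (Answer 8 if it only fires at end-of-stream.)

1

i=0 t=18 v=8: → [10,20); WM=−∞
i=1 t=23 v=1: → [20,30); WM=23; [10,20) fires=8
i=2 t=23 v=4: → [20,30); WM=23
i=3 t=47 v=3: → [40,50); WM=47; [20,30) fires=5
i=4 t=48 v=4: → [40,50); WM=47
i=5 t=57 v=7: → [50,60); WM=57; [40,50) fires=7
i=6 t=59 v=8: → [50,60); WM=57
i=7 t=26 v=3: DROP (t<57-1); WM=59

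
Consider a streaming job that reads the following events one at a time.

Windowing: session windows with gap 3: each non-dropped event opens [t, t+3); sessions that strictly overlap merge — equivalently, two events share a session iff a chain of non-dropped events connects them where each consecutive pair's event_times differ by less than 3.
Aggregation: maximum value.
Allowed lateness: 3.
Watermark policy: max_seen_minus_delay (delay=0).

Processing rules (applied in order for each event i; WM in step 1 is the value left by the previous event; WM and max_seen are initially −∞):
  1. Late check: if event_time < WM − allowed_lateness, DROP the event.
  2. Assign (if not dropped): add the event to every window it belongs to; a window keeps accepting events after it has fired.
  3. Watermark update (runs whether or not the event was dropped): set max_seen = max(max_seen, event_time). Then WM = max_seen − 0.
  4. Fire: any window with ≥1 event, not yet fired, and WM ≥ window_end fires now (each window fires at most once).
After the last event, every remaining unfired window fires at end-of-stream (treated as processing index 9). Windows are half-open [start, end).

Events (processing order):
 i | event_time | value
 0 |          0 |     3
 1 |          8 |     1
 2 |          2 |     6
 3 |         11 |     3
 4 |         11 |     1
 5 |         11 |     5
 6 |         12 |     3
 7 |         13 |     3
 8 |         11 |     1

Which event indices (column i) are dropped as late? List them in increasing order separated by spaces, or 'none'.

2

i=0 t=0 v=3: → [0,3); WM=0
i=1 t=8 v=1: → [8,11); WM=8
i=2 t=2 v=6: DROP (t<8-3); WM=8
i=3 t=11 v=3: → [11,14); WM=11
i=4 t=11 v=1: → [11,14); WM=11
i=5 t=11 v=5: → [11,14); WM=11
i=6 t=12 v=3: → [11,15); WM=12
i=7 t=13 v=3: → [11,16); WM=13
i=8 t=11 v=1: → [11,16); WM=13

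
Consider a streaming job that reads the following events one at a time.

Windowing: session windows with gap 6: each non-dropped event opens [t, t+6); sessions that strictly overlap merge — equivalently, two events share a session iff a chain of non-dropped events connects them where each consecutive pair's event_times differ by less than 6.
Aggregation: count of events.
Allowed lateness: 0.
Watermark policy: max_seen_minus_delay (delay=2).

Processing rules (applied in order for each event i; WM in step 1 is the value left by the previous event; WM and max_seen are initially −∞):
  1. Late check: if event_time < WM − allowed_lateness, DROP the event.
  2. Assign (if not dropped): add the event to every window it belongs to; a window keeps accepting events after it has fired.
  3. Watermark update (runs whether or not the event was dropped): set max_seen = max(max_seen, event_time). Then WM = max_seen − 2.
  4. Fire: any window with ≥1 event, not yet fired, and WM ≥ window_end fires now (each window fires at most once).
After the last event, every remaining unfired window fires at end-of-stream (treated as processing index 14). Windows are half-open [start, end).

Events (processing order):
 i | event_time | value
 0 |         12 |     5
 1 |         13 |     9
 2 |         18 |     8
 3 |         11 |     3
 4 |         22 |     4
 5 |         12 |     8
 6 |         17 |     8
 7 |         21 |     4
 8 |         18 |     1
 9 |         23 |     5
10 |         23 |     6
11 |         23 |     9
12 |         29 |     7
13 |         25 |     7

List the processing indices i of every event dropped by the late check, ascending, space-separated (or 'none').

3 5 6 8 13

i=0 t=12 v=5: → [12,18); WM=10
i=1 t=13 v=9: → [12,19); WM=11
i=2 t=18 v=8: → [12,24); WM=16
i=3 t=11 v=3: DROP (t<16-0); WM=16
i=4 t=22 v=4: → [12,28); WM=20
i=5 t=12 v=8: DROP (t<20-0); WM=20
i=6 t=17 v=8: DROP (t<20-0); WM=20
i=7 t=21 v=4: → [12,28); WM=20
i=8 t=18 v=1: DROP (t<20-0); WM=20
i=9 t=23 v=5: → [12,29); WM=21
i=10 t=23 v=6: → [12,29); WM=21
i=11 t=23 v=9: → [12,29); WM=21
i=12 t=29 v=7: → [29,35); WM=27
i=13 t=25 v=7: DROP (t<27-0); WM=27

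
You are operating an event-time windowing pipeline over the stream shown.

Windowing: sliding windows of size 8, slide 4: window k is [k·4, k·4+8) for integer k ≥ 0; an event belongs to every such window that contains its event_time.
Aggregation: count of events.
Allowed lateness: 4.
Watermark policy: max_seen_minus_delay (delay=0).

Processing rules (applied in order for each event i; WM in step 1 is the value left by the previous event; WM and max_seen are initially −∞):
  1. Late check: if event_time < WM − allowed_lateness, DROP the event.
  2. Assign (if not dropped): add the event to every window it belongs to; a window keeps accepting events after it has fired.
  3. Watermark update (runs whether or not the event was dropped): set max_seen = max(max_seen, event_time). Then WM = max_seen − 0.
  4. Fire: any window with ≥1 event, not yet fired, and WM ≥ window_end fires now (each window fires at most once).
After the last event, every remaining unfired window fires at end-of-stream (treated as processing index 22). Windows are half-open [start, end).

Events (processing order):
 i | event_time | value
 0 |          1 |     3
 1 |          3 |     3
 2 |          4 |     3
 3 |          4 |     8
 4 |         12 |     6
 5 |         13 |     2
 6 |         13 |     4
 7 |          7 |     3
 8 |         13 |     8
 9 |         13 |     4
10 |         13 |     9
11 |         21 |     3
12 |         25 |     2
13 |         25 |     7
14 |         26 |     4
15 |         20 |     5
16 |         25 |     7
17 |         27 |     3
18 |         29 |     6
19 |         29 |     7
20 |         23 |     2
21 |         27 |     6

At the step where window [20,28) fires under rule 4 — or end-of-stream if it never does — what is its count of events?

6

i=0 t=1 v=3: → [0,8); WM=1
i=1 t=3 v=3: → [0,8); WM=3
i=2 t=4 v=3: → [4,12),[0,8); WM=4
i=3 t=4 v=8: → [4,12),[0,8); WM=4
i=4 t=12 v=6: → [12,20),[8,16); WM=12; [0,8) fires=4 [4,12) fires=2
i=5 t=13 v=2: → [12,20),[8,16); WM=13
i=6 t=13 v=4: → [12,20),[8,16); WM=13
i=7 t=7 v=3: DROP (t<13-4); WM=13
i=8 t=13 v=8: → [12,20),[8,16); WM=13
i=9 t=13 v=4: → [12,20),[8,16); WM=13
i=10 t=13 v=9: → [12,20),[8,16); WM=13
i=11 t=21 v=3: → [20,28),[16,24); WM=21; [8,16) fires=6 [12,20) fires=6
i=12 t=25 v=2: → [24,32),[20,28); WM=25; [16,24) fires=1
i=13 t=25 v=7: → [24,32),[20,28); WM=25
i=14 t=26 v=4: → [24,32),[20,28); WM=26
i=15 t=20 v=5: DROP (t<26-4); WM=26
i=16 t=25 v=7: → [24,32),[20,28); WM=26
i=17 t=27 v=3: → [24,32),[20,28); WM=27
i=18 t=29 v=6: → [28,36),[24,32); WM=29; [20,28) fires=6
i=19 t=29 v=7: → [28,36),[24,32); WM=29
i=20 t=23 v=2: DROP (t<29-4); WM=29
i=21 t=27 v=6: → [24,32),[20,28); WM=29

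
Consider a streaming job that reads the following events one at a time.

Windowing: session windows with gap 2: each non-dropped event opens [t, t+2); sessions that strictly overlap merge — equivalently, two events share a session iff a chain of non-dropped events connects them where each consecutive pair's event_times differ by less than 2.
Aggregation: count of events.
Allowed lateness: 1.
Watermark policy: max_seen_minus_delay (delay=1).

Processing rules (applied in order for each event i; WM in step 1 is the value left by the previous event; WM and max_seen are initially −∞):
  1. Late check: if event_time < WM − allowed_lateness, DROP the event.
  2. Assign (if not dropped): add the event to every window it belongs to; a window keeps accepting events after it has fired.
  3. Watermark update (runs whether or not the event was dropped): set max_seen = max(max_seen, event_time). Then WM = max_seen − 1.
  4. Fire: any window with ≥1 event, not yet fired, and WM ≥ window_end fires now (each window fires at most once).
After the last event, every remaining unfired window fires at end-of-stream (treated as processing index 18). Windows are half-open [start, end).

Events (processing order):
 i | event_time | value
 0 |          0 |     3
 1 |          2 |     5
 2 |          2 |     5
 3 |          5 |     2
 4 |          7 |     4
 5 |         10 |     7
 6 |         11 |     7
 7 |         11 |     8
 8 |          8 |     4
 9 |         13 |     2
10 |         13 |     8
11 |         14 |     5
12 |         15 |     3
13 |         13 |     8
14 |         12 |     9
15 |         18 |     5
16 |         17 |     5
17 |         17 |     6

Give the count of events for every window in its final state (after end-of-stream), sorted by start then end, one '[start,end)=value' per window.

i=0 t=0 v=3: → [0,2); WM=-1
i=1 t=2 v=5: → [2,4); WM=1
i=2 t=2 v=5: → [2,4); WM=1
i=3 t=5 v=2: → [5,7); WM=4
i=4 t=7 v=4: → [7,9); WM=6
i=5 t=10 v=7: → [10,12); WM=9
i=6 t=11 v=7: → [10,13); WM=10
i=7 t=11 v=8: → [10,13); WM=10
i=8 t=8 v=4: DROP (t<10-1); WM=10
i=9 t=13 v=2: → [13,15); WM=12
i=10 t=13 v=8: → [13,15); WM=12
i=11 t=14 v=5: → [13,16); WM=13
i=12 t=15 v=3: → [13,17); WM=14
i=13 t=13 v=8: → [13,17); WM=14
i=14 t=12 v=9: DROP (t<14-1); WM=14
i=15 t=18 v=5: → [18,20); WM=17
i=16 t=17 v=5: → [17,20); WM=17
i=17 t=17 v=6: → [17,20); WM=17

[0,2)=1 [2,4)=2 [5,7)=1 [7,9)=1 [10,13)=3 [13,17)=5 [17,20)=3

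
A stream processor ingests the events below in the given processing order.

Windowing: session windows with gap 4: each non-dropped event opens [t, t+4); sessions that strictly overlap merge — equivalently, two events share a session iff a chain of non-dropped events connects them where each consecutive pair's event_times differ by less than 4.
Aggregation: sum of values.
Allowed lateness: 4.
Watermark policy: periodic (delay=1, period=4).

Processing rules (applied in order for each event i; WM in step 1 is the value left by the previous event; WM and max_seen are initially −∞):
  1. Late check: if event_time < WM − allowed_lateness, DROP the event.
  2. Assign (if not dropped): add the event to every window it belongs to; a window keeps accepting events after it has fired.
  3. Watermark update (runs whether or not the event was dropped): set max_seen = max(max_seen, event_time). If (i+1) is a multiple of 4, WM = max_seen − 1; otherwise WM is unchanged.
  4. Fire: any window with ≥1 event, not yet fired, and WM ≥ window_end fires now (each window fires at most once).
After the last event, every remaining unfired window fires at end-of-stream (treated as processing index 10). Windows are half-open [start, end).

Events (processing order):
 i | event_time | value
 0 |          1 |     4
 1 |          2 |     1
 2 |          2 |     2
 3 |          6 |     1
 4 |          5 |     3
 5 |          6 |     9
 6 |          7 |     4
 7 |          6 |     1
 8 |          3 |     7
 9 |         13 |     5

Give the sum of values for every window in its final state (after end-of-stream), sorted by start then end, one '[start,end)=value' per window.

i=0 t=1 v=4: → [1,5); WM=−∞
i=1 t=2 v=1: → [1,6); WM=−∞
i=2 t=2 v=2: → [1,6); WM=−∞
i=3 t=6 v=1: → [6,10); WM=5
i=4 t=5 v=3: → [1,10); WM=5
i=5 t=6 v=9: → [1,10); WM=5
i=6 t=7 v=4: → [1,11); WM=5
i=7 t=6 v=1: → [1,11); WM=6
i=8 t=3 v=7: → [1,11); WM=6
i=9 t=13 v=5: → [13,17); WM=6

[1,11)=32 [13,17)=5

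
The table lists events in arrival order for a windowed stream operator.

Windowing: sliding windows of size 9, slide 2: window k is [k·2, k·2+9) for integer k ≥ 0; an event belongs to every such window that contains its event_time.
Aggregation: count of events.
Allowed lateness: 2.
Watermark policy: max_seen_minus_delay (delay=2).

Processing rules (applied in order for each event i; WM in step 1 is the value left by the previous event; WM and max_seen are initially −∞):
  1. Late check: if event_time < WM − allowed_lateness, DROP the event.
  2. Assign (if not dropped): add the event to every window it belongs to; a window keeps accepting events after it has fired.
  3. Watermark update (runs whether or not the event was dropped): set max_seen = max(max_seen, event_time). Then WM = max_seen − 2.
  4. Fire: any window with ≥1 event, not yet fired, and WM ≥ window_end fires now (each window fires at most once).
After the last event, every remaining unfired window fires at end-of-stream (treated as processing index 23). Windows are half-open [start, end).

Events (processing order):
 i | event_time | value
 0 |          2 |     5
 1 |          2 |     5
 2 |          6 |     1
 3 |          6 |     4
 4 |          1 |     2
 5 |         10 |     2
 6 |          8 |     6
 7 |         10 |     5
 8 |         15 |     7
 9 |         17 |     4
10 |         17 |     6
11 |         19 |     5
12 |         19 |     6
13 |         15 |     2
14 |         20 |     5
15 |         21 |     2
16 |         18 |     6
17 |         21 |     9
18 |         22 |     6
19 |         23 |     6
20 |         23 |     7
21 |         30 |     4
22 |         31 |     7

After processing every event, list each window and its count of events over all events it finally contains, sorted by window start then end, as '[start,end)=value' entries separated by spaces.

i=0 t=2 v=5: → [2,11),[0,9); WM=0
i=1 t=2 v=5: → [2,11),[0,9); WM=0
i=2 t=6 v=1: → [6,15),[4,13),[2,11),[0,9); WM=4
i=3 t=6 v=4: → [6,15),[4,13),[2,11),[0,9); WM=4
i=4 t=1 v=2: DROP (t<4-2); WM=4
i=5 t=10 v=2: → [10,19),[8,17),[6,15),[4,13),[2,11); WM=8
i=6 t=8 v=6: → [8,17),[6,15),[4,13),[2,11),[0,9); WM=8
i=7 t=10 v=5: → [10,19),[8,17),[6,15),[4,13),[2,11); WM=8
i=8 t=15 v=7: → [14,23),[12,21),[10,19),[8,17); WM=13; [0,9) fires=5 [2,11) fires=7 [4,13) fires=5
i=9 t=17 v=4: → [16,25),[14,23),[12,21),[10,19); WM=15; [6,15) fires=5
i=10 t=17 v=6: → [16,25),[14,23),[12,21),[10,19); WM=15
i=11 t=19 v=5: → [18,27),[16,25),[14,23),[12,21); WM=17; [8,17) fires=4
i=12 t=19 v=6: → [18,27),[16,25),[14,23),[12,21); WM=17
i=13 t=15 v=2: → [14,23),[12,21),[10,19),[8,17); WM=17
i=14 t=20 v=5: → [20,29),[18,27),[16,25),[14,23),[12,21); WM=18
i=15 t=21 v=2: → [20,29),[18,27),[16,25),[14,23); WM=19; [10,19) fires=6
i=16 t=18 v=6: → [18,27),[16,25),[14,23),[12,21),[10,19); WM=19
i=17 t=21 v=9: → [20,29),[18,27),[16,25),[14,23); WM=19
i=18 t=22 v=6: → [22,31),[20,29),[18,27),[16,25),[14,23); WM=20
i=19 t=23 v=6: → [22,31),[20,29),[18,27),[16,25); WM=21; [12,21) fires=8
i=20 t=23 v=7: → [22,31),[20,29),[18,27),[16,25); WM=21
i=21 t=30 v=4: → [30,39),[28,37),[26,35),[24,33),[22,31); WM=28; [14,23) fires=11 [16,25) fires=11 [18,27) fires=9
i=22 t=31 v=7: → [30,39),[28,37),[26,35),[24,33); WM=29; [20,29) fires=6

[0,9)=5 [2,11)=7 [4,13)=5 [6,15)=5 [8,17)=5 [10,19)=7 [12,21)=8 [14,23)=11 [16,25)=11 [18,27)=9 [20,29)=6 [22,31)=4 [24,33)=2 [26,35)=2 [28,37)=2 [30,39)=2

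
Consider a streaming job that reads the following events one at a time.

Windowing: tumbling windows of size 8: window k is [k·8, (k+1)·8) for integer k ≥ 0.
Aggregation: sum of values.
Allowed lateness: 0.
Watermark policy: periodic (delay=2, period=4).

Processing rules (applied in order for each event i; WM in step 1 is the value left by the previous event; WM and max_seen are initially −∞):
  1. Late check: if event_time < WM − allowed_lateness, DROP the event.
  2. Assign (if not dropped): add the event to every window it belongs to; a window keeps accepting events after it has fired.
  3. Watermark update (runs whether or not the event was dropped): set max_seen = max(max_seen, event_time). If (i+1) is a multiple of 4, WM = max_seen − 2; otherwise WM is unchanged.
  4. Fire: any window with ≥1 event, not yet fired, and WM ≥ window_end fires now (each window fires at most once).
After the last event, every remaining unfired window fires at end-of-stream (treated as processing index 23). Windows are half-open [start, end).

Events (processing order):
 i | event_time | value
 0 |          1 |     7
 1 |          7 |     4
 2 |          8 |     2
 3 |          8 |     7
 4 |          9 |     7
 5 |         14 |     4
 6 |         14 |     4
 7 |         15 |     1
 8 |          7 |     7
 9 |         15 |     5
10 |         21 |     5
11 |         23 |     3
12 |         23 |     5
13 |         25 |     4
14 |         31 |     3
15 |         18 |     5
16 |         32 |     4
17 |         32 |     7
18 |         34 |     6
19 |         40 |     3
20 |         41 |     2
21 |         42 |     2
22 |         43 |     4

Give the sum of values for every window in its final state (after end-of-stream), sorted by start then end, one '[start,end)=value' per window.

[0,8)=11 [8,16)=30 [16,24)=13 [24,32)=7 [32,40)=17 [40,48)=11

i=0 t=1 v=7: → [0,8); WM=−∞
i=1 t=7 v=4: → [0,8); WM=−∞
i=2 t=8 v=2: → [8,16); WM=−∞
i=3 t=8 v=7: → [8,16); WM=6
i=4 t=9 v=7: → [8,16); WM=6
i=5 t=14 v=4: → [8,16); WM=6
i=6 t=14 v=4: → [8,16); WM=6
i=7 t=15 v=1: → [8,16); WM=13; [0,8) fires=11
i=8 t=7 v=7: DROP (t<13-0); WM=13
i=9 t=15 v=5: → [8,16); WM=13
i=10 t=21 v=5: → [16,24); WM=13
i=11 t=23 v=3: → [16,24); WM=21; [8,16) fires=30
i=12 t=23 v=5: → [16,24); WM=21
i=13 t=25 v=4: → [24,32); WM=21
i=14 t=31 v=3: → [24,32); WM=21
i=15 t=18 v=5: DROP (t<21-0); WM=29; [16,24) fires=13
i=16 t=32 v=4: → [32,40); WM=29
i=17 t=32 v=7: → [32,40); WM=29
i=18 t=34 v=6: → [32,40); WM=29
i=19 t=40 v=3: → [40,48); WM=38; [24,32) fires=7
i=20 t=41 v=2: → [40,48); WM=38
i=21 t=42 v=2: → [40,48); WM=38
i=22 t=43 v=4: → [40,48); WM=38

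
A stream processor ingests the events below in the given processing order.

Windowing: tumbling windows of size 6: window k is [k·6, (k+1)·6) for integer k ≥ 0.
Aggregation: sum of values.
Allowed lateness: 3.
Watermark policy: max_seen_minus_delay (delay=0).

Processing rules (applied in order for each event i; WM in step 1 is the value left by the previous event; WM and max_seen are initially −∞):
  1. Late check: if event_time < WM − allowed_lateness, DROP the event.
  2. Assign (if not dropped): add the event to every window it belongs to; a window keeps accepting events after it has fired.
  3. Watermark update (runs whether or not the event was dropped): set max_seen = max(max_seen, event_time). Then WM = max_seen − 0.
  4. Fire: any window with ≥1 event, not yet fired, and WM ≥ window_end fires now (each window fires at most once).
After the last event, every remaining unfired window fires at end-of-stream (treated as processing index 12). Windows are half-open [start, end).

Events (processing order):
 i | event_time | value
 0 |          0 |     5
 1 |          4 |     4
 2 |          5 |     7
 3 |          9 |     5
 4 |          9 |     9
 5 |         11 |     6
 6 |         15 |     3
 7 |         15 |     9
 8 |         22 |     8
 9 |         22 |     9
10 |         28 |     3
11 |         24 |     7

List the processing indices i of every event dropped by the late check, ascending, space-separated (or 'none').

11

i=0 t=0 v=5: → [0,6); WM=0
i=1 t=4 v=4: → [0,6); WM=4
i=2 t=5 v=7: → [0,6); WM=5
i=3 t=9 v=5: → [6,12); WM=9; [0,6) fires=16
i=4 t=9 v=9: → [6,12); WM=9
i=5 t=11 v=6: → [6,12); WM=11
i=6 t=15 v=3: → [12,18); WM=15; [6,12) fires=20
i=7 t=15 v=9: → [12,18); WM=15
i=8 t=22 v=8: → [18,24); WM=22; [12,18) fires=12
i=9 t=22 v=9: → [18,24); WM=22
i=10 t=28 v=3: → [24,30); WM=28; [18,24) fires=17
i=11 t=24 v=7: DROP (t<28-3); WM=28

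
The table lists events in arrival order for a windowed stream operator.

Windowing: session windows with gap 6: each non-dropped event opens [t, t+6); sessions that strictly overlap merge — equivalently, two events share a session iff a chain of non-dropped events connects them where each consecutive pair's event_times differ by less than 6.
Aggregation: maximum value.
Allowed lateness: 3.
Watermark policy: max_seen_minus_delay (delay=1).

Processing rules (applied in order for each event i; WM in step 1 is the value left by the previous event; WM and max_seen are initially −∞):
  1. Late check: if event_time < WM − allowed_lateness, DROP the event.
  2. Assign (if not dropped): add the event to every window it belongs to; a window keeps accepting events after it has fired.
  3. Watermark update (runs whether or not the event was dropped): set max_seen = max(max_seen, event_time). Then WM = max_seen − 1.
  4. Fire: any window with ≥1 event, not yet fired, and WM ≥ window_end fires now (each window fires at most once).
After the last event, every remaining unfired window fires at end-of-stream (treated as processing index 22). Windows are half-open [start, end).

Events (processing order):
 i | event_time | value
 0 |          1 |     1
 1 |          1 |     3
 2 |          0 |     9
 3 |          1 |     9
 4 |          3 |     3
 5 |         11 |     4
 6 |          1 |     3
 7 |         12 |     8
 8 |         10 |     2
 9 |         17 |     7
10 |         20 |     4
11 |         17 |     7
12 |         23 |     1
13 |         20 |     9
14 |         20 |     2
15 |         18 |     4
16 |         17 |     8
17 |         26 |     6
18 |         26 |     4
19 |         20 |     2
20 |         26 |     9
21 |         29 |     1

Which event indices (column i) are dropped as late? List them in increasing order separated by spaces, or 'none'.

i=0 t=1 v=1: → [1,7); WM=0
i=1 t=1 v=3: → [1,7); WM=0
i=2 t=0 v=9: → [0,7); WM=0
i=3 t=1 v=9: → [0,7); WM=0
i=4 t=3 v=3: → [0,9); WM=2
i=5 t=11 v=4: → [11,17); WM=10
i=6 t=1 v=3: DROP (t<10-3); WM=10
i=7 t=12 v=8: → [11,18); WM=11
i=8 t=10 v=2: → [10,18); WM=11
i=9 t=17 v=7: → [10,23); WM=16
i=10 t=20 v=4: → [10,26); WM=19
i=11 t=17 v=7: → [10,26); WM=19
i=12 t=23 v=1: → [10,29); WM=22
i=13 t=20 v=9: → [10,29); WM=22
i=14 t=20 v=2: → [10,29); WM=22
i=15 t=18 v=4: DROP (t<22-3); WM=22
i=16 t=17 v=8: DROP (t<22-3); WM=22
i=17 t=26 v=6: → [10,32); WM=25
i=18 t=26 v=4: → [10,32); WM=25
i=19 t=20 v=2: DROP (t<25-3); WM=25
i=20 t=26 v=9: → [10,32); WM=25
i=21 t=29 v=1: → [10,35); WM=28

6 15 16 19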